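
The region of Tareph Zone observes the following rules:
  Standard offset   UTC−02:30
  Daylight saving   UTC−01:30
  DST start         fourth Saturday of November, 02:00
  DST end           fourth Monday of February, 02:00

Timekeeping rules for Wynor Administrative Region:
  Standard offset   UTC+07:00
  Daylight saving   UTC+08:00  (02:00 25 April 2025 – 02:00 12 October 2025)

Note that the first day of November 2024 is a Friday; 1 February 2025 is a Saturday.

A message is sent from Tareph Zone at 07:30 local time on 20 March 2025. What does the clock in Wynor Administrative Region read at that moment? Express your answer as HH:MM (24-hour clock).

17:00

1 November 2024 is a Friday, so the first Saturday is November 2 and the fourth is November 23.
1 February 2025 is a Saturday, so the first Monday is February 3 and the fourth is February 24.
20 March 2025 does not fall between 23 November 2024 and 24 February 2025, so daylight saving is not in effect and Tareph Zone is at UTC−02:30.
07:30 Tareph Zone + 2h30m = 10:00 UTC.
At the standard offset (UTC+07:00), 10:00 UTC + 7h = 17:00 Wynor Administrative Region standard time.
The standard-time date in Wynor Administrative Region, 20 March 2025, is outside the daylight-saving period (25 April – 12 October), so Wynor Administrative Region is on standard time, UTC+07:00.
10:00 UTC + 7h = 17:00 Wynor Administrative Region.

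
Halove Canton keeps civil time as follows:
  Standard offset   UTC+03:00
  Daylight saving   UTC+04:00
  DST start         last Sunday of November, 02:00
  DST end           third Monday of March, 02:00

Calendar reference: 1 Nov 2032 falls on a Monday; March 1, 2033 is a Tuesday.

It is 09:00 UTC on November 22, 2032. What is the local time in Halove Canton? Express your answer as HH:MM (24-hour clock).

12:00

1 November 2032 is a Monday, so Sundays fall on 7, 14, 21, 28; the last is November 28.
1 March 2033 is a Tuesday, so the first Monday is March 7 and the third is March 21.
At the standard offset (UTC+03:00), 09:00 UTC + 3h = 12:00 Halove Canton standard time.
The standard-time date in Halove Canton, November 22, 2032, does not fall between 28 November 2032 and 21 March 2033, so daylight saving is not in effect and Halove Canton is at UTC+03:00.
09:00 UTC + 3h = 12:00 local.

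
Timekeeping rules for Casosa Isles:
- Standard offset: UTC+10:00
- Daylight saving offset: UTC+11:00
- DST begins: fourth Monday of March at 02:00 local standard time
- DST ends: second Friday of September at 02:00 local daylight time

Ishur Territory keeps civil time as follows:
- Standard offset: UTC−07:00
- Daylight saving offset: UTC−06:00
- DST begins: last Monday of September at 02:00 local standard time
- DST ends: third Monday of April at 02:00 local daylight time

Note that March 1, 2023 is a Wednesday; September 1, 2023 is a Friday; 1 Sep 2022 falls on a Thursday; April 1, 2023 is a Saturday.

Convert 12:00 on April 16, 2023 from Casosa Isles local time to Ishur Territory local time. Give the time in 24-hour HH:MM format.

19:00

1 March 2023 is a Wednesday, so the first Monday is March 6 and the fourth is March 27.
1 September 2023 is a Friday, so the first Friday is September 1 and the second is September 8.
April 16, 2023 falls between 27 March and 8 September, so daylight saving is in effect and Casosa Isles is at UTC+11:00.
12:00 Casosa Isles − 11h = 01:00 UTC.
1 September 2022 is a Thursday, so Mondays fall on 5, 12, 19, 26; the last is September 26.
1 April 2023 is a Saturday, so the first Monday is April 3 and the third is April 17.
At the standard offset (UTC−07:00), 01:00 UTC − 7h = 18:00 Ishur Territory standard time (rolling into the previous day, 15 April 2023).
Daylight saving runs 26 September 2022 – 17 April 2023; the standard-time date in Ishur Territory, April 15, 2023, is inside that window, so Ishur Territory is at UTC−06:00.
01:00 UTC − 6h = 19:00 Ishur Territory (rolling into the previous day, 15 April 2023).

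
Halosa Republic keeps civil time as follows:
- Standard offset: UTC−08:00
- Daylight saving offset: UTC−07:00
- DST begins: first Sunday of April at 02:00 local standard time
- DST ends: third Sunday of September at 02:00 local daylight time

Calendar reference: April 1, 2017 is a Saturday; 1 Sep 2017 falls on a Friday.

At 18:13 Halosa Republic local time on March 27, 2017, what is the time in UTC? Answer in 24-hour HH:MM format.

02:13

1 April 2017 is a Saturday, so the first Sunday is April 2.
1 September 2017 is a Friday, so the first Sunday is September 3 and the third is September 17.
March 27, 2017 is outside the daylight-saving period (2 April – 17 September), so Halosa Republic is on standard time, UTC−08:00.
18:13 local + 8h = 02:13 UTC (rolling into the next day, 28 March 2017).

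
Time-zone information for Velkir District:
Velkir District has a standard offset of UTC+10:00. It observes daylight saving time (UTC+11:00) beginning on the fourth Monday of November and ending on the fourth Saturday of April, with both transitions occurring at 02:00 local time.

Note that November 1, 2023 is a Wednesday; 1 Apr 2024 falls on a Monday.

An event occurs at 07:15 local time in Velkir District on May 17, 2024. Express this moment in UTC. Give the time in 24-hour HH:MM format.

21:15

1 November 2023 is a Wednesday, so the first Monday is November 6 and the fourth is November 27.
1 April 2024 is a Monday, so the first Saturday is April 6 and the fourth is April 27.
May 17, 2024 is outside the daylight-saving period (27 November 2023 – 27 April 2024), so Velkir District is on standard time, UTC+10:00.
07:15 local − 10h = 21:15 UTC (rolling into the previous day, 16 May 2024).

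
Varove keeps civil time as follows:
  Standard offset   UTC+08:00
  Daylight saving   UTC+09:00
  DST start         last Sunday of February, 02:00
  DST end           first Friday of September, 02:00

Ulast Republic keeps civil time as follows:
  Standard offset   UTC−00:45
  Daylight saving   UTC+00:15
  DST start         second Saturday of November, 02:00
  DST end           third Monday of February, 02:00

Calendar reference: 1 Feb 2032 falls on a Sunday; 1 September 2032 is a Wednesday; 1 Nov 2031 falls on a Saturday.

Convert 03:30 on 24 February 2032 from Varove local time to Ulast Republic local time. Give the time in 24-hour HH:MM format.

18:45

1 February 2032 is a Sunday, so Sundays fall on 1, 8, 15, 22, 29; the last is February 29.
1 September 2032 is a Wednesday, so the first Friday is September 3.
Daylight saving runs 29 February – 3 September; 24 February 2032 is outside that window, so Varove is on standard time at UTC+08:00.
03:30 Varove − 8h = 19:30 UTC (rolling into the previous day, 23 February 2032).
1 November 2031 is a Saturday, so the first Saturday is November 1 and the second is November 8.
1 February 2032 is a Sunday, so the first Monday is February 2 and the third is February 16.
At the standard offset (UTC−00:45), 19:30 UTC − 0h45m = 18:45 Ulast Republic standard time.
Daylight saving runs 8 November 2031 – 16 February 2032; the standard-time date in Ulast Republic, 23 February 2032, is outside that window, so Ulast Republic is on standard time at UTC−00:45.
19:30 UTC − 0h45m = 18:45 Ulast Republic.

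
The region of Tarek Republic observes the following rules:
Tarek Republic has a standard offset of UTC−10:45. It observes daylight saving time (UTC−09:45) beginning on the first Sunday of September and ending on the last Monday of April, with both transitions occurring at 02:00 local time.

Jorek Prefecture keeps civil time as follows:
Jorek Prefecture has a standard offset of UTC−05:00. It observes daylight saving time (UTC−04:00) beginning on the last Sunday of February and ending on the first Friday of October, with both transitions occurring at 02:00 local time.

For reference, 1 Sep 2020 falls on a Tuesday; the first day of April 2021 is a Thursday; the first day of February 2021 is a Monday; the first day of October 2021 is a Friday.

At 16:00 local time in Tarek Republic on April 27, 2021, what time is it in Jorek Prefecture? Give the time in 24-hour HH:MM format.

1 September 2020 is a Tuesday, so the first Sunday is September 6.
1 April 2021 is a Thursday, so Mondays fall on 5, 12, 19, 26; the last is April 26.
April 27, 2021 is outside the daylight-saving period (6 September 2020 – 26 April 2021), so Tarek Republic is on standard time, UTC−10:45.
16:00 Tarek Republic + 10h45m = 02:45 UTC (rolling into the next day, 28 April 2021).
1 February 2021 is a Monday, so Sundays fall on 7, 14, 21, 28; the last is February 28.
1 October 2021 is a Friday, so the first Friday is October 1.
At the standard offset (UTC−05:00), 02:45 UTC − 5h = 21:45 Jorek Prefecture standard time (rolling into the previous day, 27 April 2021).
The standard-time date in Jorek Prefecture, April 27, 2021, falls between 28 February and 1 October, so daylight saving is in effect and Jorek Prefecture is at UTC−04:00.
02:45 UTC − 4h = 22:45 Jorek Prefecture (rolling into the previous day, 27 April 2021).

22:45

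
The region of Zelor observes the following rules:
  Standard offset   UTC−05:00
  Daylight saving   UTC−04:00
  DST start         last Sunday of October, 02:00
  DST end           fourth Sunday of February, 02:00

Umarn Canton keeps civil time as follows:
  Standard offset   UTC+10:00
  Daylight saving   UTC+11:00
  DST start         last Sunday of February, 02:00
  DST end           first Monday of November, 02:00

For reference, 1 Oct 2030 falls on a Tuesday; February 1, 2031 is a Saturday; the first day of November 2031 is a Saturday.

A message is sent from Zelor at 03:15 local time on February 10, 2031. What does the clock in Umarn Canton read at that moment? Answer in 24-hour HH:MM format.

17:15

1 October 2030 is a Tuesday, so Sundays fall on 6, 13, 20, 27; the last is October 27.
1 February 2031 is a Saturday, so the first Sunday is February 2 and the fourth is February 23.
February 10, 2031 lies within the daylight-saving period (27 October 2030 – 23 February 2031), so Zelor is on daylight time, UTC−04:00.
03:15 Zelor + 4h = 07:15 UTC.
1 February 2031 is a Saturday, so Sundays fall on 2, 9, 16, 23; the last is February 23.
1 November 2031 is a Saturday, so the first Monday is November 3.
At the standard offset (UTC+10:00), 07:15 UTC + 10h = 17:15 Umarn Canton standard time.
The standard-time date in Umarn Canton, February 10, 2031, does not fall between 23 February and 3 November, so daylight saving is not in effect and Umarn Canton is at UTC+10:00.
07:15 UTC + 10h = 17:15 Umarn Canton.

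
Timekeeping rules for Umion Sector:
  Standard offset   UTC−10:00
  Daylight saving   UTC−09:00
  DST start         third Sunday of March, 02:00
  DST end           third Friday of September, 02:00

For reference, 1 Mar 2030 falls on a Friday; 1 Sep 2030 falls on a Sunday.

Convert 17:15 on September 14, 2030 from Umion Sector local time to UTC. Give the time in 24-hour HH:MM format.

1 March 2030 is a Friday, so the first Sunday is March 3 and the third is March 17.
1 September 2030 is a Sunday, so the first Friday is September 6 and the third is September 20.
Daylight saving runs 17 March – 20 September; September 14, 2030 is inside that window, so Umion Sector is at UTC−09:00.
17:15 local + 9h = 02:15 UTC (rolling into the next day, 15 September 2030).

02:15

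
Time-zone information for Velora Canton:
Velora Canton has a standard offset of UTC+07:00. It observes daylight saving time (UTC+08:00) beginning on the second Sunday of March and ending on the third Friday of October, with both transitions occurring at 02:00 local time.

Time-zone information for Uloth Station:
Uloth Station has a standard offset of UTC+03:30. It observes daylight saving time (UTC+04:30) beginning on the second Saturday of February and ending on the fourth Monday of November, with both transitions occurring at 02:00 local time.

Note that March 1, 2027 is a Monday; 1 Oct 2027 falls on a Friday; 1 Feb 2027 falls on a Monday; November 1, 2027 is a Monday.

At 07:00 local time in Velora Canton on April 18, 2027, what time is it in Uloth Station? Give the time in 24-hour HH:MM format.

1 March 2027 is a Monday, so the first Sunday is March 7 and the second is March 14.
1 October 2027 is a Friday, so the first Friday is October 1 and the third is October 15.
Daylight saving runs 14 March – 15 October; April 18, 2027 is inside that window, so Velora Canton is at UTC+08:00.
07:00 Velora Canton − 8h = 23:00 UTC (rolling into the previous day, 17 April 2027).
1 February 2027 is a Monday, so the first Saturday is February 6 and the second is February 13.
1 November 2027 is a Monday, so the first Monday is November 1 and the fourth is November 22.
At the standard offset (UTC+03:30), 23:00 UTC + 3h30m = 02:30 Uloth Station standard time (rolling into the next day, 18 April 2027).
Daylight saving runs 13 February – 22 November; the standard-time date in Uloth Station, April 18, 2027, is inside that window, so Uloth Station is at UTC+04:30.
23:00 UTC + 4h30m = 03:30 Uloth Station (rolling into the next day, 18 April 2027).

03:30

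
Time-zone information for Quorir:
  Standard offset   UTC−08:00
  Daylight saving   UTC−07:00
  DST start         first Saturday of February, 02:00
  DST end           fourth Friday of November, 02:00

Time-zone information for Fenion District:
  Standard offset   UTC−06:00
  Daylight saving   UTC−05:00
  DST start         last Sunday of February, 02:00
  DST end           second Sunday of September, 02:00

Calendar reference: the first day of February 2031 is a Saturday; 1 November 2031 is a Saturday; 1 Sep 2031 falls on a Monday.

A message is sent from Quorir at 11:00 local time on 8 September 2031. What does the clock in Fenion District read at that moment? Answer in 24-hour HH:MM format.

13:00

1 February 2031 is a Saturday, so the first Saturday is February 1.
1 November 2031 is a Saturday, so the first Friday is November 7 and the fourth is November 28.
8 September 2031 lies within the daylight-saving period (1 February – 28 November), so Quorir is on daylight time, UTC−07:00.
11:00 Quorir + 7h = 18:00 UTC.
1 February 2031 is a Saturday, so Sundays fall on 2, 9, 16, 23; the last is February 23.
1 September 2031 is a Monday, so the first Sunday is September 7 and the second is September 14.
At the standard offset (UTC−06:00), 18:00 UTC − 6h = 12:00 Fenion District standard time.
Daylight saving runs 23 February – 14 September; the standard-time date in Fenion District, 8 September 2031, is inside that window, so Fenion District is at UTC−05:00.
18:00 UTC − 5h = 13:00 Fenion District.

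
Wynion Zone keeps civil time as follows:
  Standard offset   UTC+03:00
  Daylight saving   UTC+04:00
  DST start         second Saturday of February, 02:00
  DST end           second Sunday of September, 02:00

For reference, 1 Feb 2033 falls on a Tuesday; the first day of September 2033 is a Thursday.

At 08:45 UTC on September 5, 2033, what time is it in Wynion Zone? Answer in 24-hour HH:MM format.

12:45

1 February 2033 is a Tuesday, so the first Saturday is February 5 and the second is February 12.
1 September 2033 is a Thursday, so the first Sunday is September 4 and the second is September 11.
At the standard offset (UTC+03:00), 08:45 UTC + 3h = 11:45 Wynion Zone standard time.
The standard-time date in Wynion Zone, September 5, 2033, lies within the daylight-saving period (12 February – 11 September), so Wynion Zone is on daylight time, UTC+04:00.
08:45 UTC + 4h = 12:45 local.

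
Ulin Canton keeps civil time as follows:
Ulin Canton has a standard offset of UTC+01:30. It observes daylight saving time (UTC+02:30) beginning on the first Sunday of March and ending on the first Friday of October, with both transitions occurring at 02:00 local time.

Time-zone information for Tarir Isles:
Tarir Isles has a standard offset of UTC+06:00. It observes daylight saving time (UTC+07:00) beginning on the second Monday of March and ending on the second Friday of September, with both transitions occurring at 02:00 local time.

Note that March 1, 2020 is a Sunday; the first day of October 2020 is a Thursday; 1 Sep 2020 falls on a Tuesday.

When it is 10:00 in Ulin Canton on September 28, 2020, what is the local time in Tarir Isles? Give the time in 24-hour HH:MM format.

13:30

1 March 2020 is a Sunday, so the first Sunday is March 1.
1 October 2020 is a Thursday, so the first Friday is October 2.
Daylight saving runs 1 March – 2 October; September 28, 2020 is inside that window, so Ulin Canton is at UTC+02:30.
10:00 Ulin Canton − 2h30m = 07:30 UTC.
1 March 2020 is a Sunday, so the first Monday is March 2 and the second is March 9.
1 September 2020 is a Tuesday, so the first Friday is September 4 and the second is September 11.
At the standard offset (UTC+06:00), 07:30 UTC + 6h = 13:30 Tarir Isles standard time.
The standard-time date in Tarir Isles, September 28, 2020, does not fall between 9 March and 11 September, so daylight saving is not in effect and Tarir Isles is at UTC+06:00.
07:30 UTC + 6h = 13:30 Tarir Isles.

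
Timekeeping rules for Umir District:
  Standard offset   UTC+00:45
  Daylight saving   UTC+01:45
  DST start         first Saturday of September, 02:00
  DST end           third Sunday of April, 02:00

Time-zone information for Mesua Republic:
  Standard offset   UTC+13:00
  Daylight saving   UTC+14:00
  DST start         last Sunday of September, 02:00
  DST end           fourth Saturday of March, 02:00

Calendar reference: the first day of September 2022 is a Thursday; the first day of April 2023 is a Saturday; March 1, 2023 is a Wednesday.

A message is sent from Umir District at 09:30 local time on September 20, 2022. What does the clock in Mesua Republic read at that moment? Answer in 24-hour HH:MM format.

20:45

1 September 2022 is a Thursday, so the first Saturday is September 3.
1 April 2023 is a Saturday, so the first Sunday is April 2 and the third is April 16.
September 20, 2022 falls between 3 September 2022 and 16 April 2023, so daylight saving is in effect and Umir District is at UTC+01:45.
09:30 Umir District − 1h45m = 07:45 UTC.
1 September 2022 is a Thursday, so Sundays fall on 4, 11, 18, 25; the last is September 25.
1 March 2023 is a Wednesday, so the first Saturday is March 4 and the fourth is March 25.
At the standard offset (UTC+13:00), 07:45 UTC + 13h = 20:45 Mesua Republic standard time.
The standard-time date in Mesua Republic, September 20, 2022, does not fall between 25 September 2022 and 25 March 2023, so daylight saving is not in effect and Mesua Republic is at UTC+13:00.
07:45 UTC + 13h = 20:45 Mesua Republic.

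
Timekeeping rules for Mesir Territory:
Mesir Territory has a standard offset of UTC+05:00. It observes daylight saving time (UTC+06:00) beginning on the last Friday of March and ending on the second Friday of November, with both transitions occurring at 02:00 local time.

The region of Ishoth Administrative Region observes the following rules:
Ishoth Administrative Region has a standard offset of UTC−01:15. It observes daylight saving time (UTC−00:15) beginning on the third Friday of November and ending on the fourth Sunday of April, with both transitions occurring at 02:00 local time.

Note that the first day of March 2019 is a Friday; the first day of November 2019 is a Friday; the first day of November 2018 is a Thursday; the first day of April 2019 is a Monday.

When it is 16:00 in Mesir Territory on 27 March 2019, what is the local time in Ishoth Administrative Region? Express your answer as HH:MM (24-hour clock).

1 March 2019 is a Friday, so Fridays fall on 1, 8, 15, 22, 29; the last is March 29.
1 November 2019 is a Friday, so the first Friday is November 1 and the second is November 8.
Daylight saving runs 29 March – 8 November; 27 March 2019 is outside that window, so Mesir Territory is on standard time at UTC+05:00.
16:00 Mesir Territory − 5h = 11:00 UTC.
1 November 2018 is a Thursday, so the first Friday is November 2 and the third is November 16.
1 April 2019 is a Monday, so the first Sunday is April 7 and the fourth is April 28.
At the standard offset (UTC−01:15), 11:00 UTC − 1h15m = 09:45 Ishoth Administrative Region standard time.
The standard-time date in Ishoth Administrative Region, 27 March 2019, lies within the daylight-saving period (16 November 2018 – 28 April 2019), so Ishoth Administrative Region is on daylight time, UTC−00:15.
11:00 UTC − 0h15m = 10:45 Ishoth Administrative Region.

10:45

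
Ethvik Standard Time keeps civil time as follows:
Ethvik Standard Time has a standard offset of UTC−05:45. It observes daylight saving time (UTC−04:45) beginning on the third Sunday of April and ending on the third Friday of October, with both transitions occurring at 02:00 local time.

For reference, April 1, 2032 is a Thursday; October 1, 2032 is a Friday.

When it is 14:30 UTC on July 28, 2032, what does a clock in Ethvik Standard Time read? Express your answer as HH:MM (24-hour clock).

1 April 2032 is a Thursday, so the first Sunday is April 4 and the third is April 18.
1 October 2032 is a Friday, so the first Friday is October 1 and the third is October 15.
At the standard offset (UTC−05:45), 14:30 UTC − 5h45m = 08:45 Ethvik Standard Time standard time.
The standard-time date in Ethvik Standard Time, July 28, 2032, falls between 18 April and 15 October, so daylight saving is in effect and Ethvik Standard Time is at UTC−04:45.
14:30 UTC − 4h45m = 09:45 local.

09:45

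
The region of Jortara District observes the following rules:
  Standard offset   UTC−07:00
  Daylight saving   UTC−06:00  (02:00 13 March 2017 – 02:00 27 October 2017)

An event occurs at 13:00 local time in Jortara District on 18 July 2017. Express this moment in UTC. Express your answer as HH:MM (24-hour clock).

19:00

Daylight saving runs 13 March – 27 October; 18 July 2017 is inside that window, so Jortara District is at UTC−06:00.
13:00 local + 6h = 19:00 UTC.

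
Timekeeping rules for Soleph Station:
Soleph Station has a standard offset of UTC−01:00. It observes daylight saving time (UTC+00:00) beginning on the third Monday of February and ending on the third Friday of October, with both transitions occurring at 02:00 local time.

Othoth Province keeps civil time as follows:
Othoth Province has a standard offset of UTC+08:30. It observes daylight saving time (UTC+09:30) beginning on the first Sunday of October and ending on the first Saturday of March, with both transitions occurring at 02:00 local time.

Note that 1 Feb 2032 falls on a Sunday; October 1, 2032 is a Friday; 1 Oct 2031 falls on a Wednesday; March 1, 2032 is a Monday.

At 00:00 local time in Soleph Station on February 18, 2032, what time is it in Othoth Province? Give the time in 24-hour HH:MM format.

1 February 2032 is a Sunday, so the first Monday is February 2 and the third is February 16.
1 October 2032 is a Friday, so the first Friday is October 1 and the third is October 15.
Daylight saving runs 16 February – 15 October; February 18, 2032 is inside that window, so Soleph Station is at UTC+00:00.
00:00 Soleph Station − 0h = 00:00 UTC.
1 October 2031 is a Wednesday, so the first Sunday is October 5.
1 March 2032 is a Monday, so the first Saturday is March 6.
At the standard offset (UTC+08:30), 00:00 UTC + 8h30m = 08:30 Othoth Province standard time.
The standard-time date in Othoth Province, February 18, 2032, falls between 5 October 2031 and 6 March 2032, so daylight saving is in effect and Othoth Province is at UTC+09:30.
00:00 UTC + 9h30m = 09:30 Othoth Province.

09:30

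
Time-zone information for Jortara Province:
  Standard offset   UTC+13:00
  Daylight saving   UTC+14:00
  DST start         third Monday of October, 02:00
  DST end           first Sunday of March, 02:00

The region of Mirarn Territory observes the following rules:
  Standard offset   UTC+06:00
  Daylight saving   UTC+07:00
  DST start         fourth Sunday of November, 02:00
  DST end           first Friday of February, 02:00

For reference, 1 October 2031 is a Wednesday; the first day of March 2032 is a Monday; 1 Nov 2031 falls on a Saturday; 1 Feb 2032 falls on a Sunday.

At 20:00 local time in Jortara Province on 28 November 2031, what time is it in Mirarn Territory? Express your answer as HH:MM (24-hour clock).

13:00

1 October 2031 is a Wednesday, so the first Monday is October 6 and the third is October 20.
1 March 2032 is a Monday, so the first Sunday is March 7.
28 November 2031 lies within the daylight-saving period (20 October 2031 – 7 March 2032), so Jortara Province is on daylight time, UTC+14:00.
20:00 Jortara Province − 14h = 06:00 UTC.
1 November 2031 is a Saturday, so the first Sunday is November 2 and the fourth is November 23.
1 February 2032 is a Sunday, so the first Friday is February 6.
At the standard offset (UTC+06:00), 06:00 UTC + 6h = 12:00 Mirarn Territory standard time.
The standard-time date in Mirarn Territory, 28 November 2031, lies within the daylight-saving period (23 November 2031 – 6 February 2032), so Mirarn Territory is on daylight time, UTC+07:00.
06:00 UTC + 7h = 13:00 Mirarn Territory.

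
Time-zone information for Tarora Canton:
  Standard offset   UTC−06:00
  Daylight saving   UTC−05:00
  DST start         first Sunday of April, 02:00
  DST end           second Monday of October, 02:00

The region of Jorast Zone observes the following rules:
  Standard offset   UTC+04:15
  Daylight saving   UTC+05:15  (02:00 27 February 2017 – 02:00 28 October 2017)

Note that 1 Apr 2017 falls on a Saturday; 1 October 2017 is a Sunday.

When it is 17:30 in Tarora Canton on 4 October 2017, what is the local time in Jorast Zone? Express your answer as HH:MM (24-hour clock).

1 April 2017 is a Saturday, so the first Sunday is April 2.
1 October 2017 is a Sunday, so the first Monday is October 2 and the second is October 9.
4 October 2017 falls between 2 April and 9 October, so daylight saving is in effect and Tarora Canton is at UTC−05:00.
17:30 Tarora Canton + 5h = 22:30 UTC.
At the standard offset (UTC+04:15), 22:30 UTC + 4h15m = 02:45 Jorast Zone standard time (rolling into the next day, 5 October 2017).
The standard-time date in Jorast Zone, 5 October 2017, lies within the daylight-saving period (27 February – 28 October), so Jorast Zone is on daylight time, UTC+05:15.
22:30 UTC + 5h15m = 03:45 Jorast Zone (rolling into the next day, 5 October 2017).

03:45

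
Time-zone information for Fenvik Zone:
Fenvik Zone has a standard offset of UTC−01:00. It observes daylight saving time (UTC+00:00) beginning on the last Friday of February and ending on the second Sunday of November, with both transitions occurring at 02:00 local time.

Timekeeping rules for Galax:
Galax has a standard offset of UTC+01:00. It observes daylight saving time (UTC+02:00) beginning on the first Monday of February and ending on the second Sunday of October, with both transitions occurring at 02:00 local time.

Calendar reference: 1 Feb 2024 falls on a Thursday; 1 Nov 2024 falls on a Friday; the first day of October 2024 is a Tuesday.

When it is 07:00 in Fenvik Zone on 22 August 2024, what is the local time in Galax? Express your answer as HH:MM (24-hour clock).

1 February 2024 is a Thursday, so Fridays fall on 2, 9, 16, 23; the last is February 23.
1 November 2024 is a Friday, so the first Sunday is November 3 and the second is November 10.
22 August 2024 falls between 23 February and 10 November, so daylight saving is in effect and Fenvik Zone is at UTC+00:00.
07:00 Fenvik Zone − 0h = 07:00 UTC.
1 February 2024 is a Thursday, so the first Monday is February 5.
1 October 2024 is a Tuesday, so the first Sunday is October 6 and the second is October 13.
At the standard offset (UTC+01:00), 07:00 UTC + 1h = 08:00 Galax standard time.
The standard-time date in Galax, 22 August 2024, falls between 5 February and 13 October, so daylight saving is in effect and Galax is at UTC+02:00.
07:00 UTC + 2h = 09:00 Galax.

09:00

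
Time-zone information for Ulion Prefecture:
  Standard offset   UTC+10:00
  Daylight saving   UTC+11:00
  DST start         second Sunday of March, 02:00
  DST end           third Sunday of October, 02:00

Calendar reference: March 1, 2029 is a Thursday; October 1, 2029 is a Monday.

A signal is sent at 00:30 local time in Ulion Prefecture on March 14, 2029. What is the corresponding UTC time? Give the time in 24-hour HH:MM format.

1 March 2029 is a Thursday, so the first Sunday is March 4 and the second is March 11.
1 October 2029 is a Monday, so the first Sunday is October 7 and the third is October 21.
March 14, 2029 falls between 11 March and 21 October, so daylight saving is in effect and Ulion Prefecture is at UTC+11:00.
00:30 local − 11h = 13:30 UTC (rolling into the previous day, 13 March 2029).

13:30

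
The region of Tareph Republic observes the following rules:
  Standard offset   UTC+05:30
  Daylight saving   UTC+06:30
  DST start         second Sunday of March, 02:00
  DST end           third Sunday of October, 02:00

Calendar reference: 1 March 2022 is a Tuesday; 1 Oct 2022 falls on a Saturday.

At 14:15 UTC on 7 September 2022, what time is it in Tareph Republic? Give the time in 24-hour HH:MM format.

20:45

1 March 2022 is a Tuesday, so the first Sunday is March 6 and the second is March 13.
1 October 2022 is a Saturday, so the first Sunday is October 2 and the third is October 16.
At the standard offset (UTC+05:30), 14:15 UTC + 5h30m = 19:45 Tareph Republic standard time.
The standard-time date in Tareph Republic, 7 September 2022, lies within the daylight-saving period (13 March – 16 October), so Tareph Republic is on daylight time, UTC+06:30.
14:15 UTC + 6h30m = 20:45 local.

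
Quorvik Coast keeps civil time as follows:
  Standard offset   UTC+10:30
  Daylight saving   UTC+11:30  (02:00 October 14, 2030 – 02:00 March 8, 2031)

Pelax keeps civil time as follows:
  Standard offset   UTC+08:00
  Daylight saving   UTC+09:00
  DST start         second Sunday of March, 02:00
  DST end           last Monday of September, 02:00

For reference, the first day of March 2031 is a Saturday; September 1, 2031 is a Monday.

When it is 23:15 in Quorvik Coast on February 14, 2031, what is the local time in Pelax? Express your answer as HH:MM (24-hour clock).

19:45

February 14, 2031 lies within the daylight-saving period (14 October 2030 – 8 March 2031), so Quorvik Coast is on daylight time, UTC+11:30.
23:15 Quorvik Coast − 11h30m = 11:45 UTC.
1 March 2031 is a Saturday, so the first Sunday is March 2 and the second is March 9.
1 September 2031 is a Monday, so Mondays fall on 1, 8, 15, 22, 29; the last is September 29.
At the standard offset (UTC+08:00), 11:45 UTC + 8h = 19:45 Pelax standard time.
The standard-time date in Pelax, February 14, 2031, is outside the daylight-saving period (9 March – 29 September), so Pelax is on standard time, UTC+08:00.
11:45 UTC + 8h = 19:45 Pelax.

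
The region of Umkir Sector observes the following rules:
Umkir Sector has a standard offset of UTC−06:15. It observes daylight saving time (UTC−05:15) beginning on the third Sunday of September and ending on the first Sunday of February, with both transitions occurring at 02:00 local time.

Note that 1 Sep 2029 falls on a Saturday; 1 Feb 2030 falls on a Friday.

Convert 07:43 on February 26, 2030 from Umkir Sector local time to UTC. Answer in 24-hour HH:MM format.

13:58

1 September 2029 is a Saturday, so the first Sunday is September 2 and the third is September 16.
1 February 2030 is a Friday, so the first Sunday is February 3.
February 26, 2030 is outside the daylight-saving period (16 September 2029 – 3 February 2030), so Umkir Sector is on standard time, UTC−06:15.
07:43 local + 6h15m = 13:58 UTC.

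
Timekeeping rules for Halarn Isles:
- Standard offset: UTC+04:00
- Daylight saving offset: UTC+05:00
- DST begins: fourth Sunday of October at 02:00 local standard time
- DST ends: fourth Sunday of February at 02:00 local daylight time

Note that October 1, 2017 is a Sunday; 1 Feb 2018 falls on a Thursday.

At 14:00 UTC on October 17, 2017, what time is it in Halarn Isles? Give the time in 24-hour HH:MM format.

1 October 2017 is a Sunday, so the first Sunday is October 1 and the fourth is October 22.
1 February 2018 is a Thursday, so the first Sunday is February 4 and the fourth is February 25.
At the standard offset (UTC+04:00), 14:00 UTC + 4h = 18:00 Halarn Isles standard time.
Daylight saving runs 22 October 2017 – 25 February 2018; the standard-time date in Halarn Isles, October 17, 2017, is outside that window, so Halarn Isles is on standard time at UTC+04:00.
14:00 UTC + 4h = 18:00 local.

18:00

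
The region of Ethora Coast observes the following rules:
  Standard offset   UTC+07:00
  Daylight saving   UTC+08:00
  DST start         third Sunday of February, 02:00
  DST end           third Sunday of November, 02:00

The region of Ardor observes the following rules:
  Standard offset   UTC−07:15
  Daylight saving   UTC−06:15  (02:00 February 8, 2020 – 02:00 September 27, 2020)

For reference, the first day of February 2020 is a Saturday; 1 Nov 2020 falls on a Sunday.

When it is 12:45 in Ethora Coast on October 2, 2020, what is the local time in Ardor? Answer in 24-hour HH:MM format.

1 February 2020 is a Saturday, so the first Sunday is February 2 and the third is February 16.
1 November 2020 is a Sunday, so the first Sunday is November 1 and the third is November 15.
October 2, 2020 lies within the daylight-saving period (16 February – 15 November), so Ethora Coast is on daylight time, UTC+08:00.
12:45 Ethora Coast − 8h = 04:45 UTC.
At the standard offset (UTC−07:15), 04:45 UTC − 7h15m = 21:30 Ardor standard time (rolling into the previous day, 1 October 2020).
The standard-time date in Ardor, October 1, 2020, does not fall between 8 February and 27 September, so daylight saving is not in effect and Ardor is at UTC−07:15.
04:45 UTC − 7h15m = 21:30 Ardor (rolling into the previous day, 1 October 2020).

21:30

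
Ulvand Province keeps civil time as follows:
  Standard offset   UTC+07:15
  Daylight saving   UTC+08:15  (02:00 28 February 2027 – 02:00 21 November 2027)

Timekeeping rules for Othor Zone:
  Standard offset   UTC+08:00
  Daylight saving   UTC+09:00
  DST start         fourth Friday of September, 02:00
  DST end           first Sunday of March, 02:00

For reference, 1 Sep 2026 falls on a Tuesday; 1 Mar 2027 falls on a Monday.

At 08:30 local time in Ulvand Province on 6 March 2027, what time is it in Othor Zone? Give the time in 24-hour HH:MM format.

Daylight saving runs 28 February – 21 November; 6 March 2027 is inside that window, so Ulvand Province is at UTC+08:15.
08:30 Ulvand Province − 8h15m = 00:15 UTC.
1 September 2026 is a Tuesday, so the first Friday is September 4 and the fourth is September 25.
1 March 2027 is a Monday, so the first Sunday is March 7.
At the standard offset (UTC+08:00), 00:15 UTC + 8h = 08:15 Othor Zone standard time.
Daylight saving runs 25 September 2026 – 7 March 2027; the standard-time date in Othor Zone, 6 March 2027, is inside that window, so Othor Zone is at UTC+09:00.
00:15 UTC + 9h = 09:15 Othor Zone.

09:15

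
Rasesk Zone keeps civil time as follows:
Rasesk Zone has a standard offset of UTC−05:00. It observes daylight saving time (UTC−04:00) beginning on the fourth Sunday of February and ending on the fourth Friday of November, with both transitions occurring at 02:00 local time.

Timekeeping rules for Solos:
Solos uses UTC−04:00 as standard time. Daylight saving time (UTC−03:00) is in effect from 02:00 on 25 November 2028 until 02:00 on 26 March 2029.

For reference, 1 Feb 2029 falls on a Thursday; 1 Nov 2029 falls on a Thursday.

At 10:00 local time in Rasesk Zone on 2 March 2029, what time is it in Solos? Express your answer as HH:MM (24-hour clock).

1 February 2029 is a Thursday, so the first Sunday is February 4 and the fourth is February 25.
1 November 2029 is a Thursday, so the first Friday is November 2 and the fourth is November 23.
Daylight saving runs 25 February – 23 November; 2 March 2029 is inside that window, so Rasesk Zone is at UTC−04:00.
10:00 Rasesk Zone + 4h = 14:00 UTC.
At the standard offset (UTC−04:00), 14:00 UTC − 4h = 10:00 Solos standard time.
Daylight saving runs 25 November 2028 – 26 March 2029; the standard-time date in Solos, 2 March 2029, is inside that window, so Solos is at UTC−03:00.
14:00 UTC − 3h = 11:00 Solos.

11:00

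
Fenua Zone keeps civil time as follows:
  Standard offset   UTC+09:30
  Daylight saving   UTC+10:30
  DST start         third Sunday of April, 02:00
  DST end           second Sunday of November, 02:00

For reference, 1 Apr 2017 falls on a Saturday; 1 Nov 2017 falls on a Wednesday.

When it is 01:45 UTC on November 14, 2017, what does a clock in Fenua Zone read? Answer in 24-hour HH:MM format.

11:15

1 April 2017 is a Saturday, so the first Sunday is April 2 and the third is April 16.
1 November 2017 is a Wednesday, so the first Sunday is November 5 and the second is November 12.
At the standard offset (UTC+09:30), 01:45 UTC + 9h30m = 11:15 Fenua Zone standard time.
Daylight saving runs 16 April – 12 November; the standard-time date in Fenua Zone, November 14, 2017, is outside that window, so Fenua Zone is on standard time at UTC+09:30.
01:45 UTC + 9h30m = 11:15 local.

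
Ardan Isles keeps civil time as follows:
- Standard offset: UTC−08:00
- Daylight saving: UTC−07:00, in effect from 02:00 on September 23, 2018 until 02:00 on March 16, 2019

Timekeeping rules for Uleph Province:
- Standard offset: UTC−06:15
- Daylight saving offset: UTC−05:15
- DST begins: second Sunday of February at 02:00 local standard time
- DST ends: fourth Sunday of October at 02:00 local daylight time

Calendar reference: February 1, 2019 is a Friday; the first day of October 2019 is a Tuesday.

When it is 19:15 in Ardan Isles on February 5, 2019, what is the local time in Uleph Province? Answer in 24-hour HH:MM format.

February 5, 2019 lies within the daylight-saving period (23 September 2018 – 16 March 2019), so Ardan Isles is on daylight time, UTC−07:00.
19:15 Ardan Isles + 7h = 02:15 UTC (rolling into the next day, 6 February 2019).
1 February 2019 is a Friday, so the first Sunday is February 3 and the second is February 10.
1 October 2019 is a Tuesday, so the first Sunday is October 6 and the fourth is October 27.
At the standard offset (UTC−06:15), 02:15 UTC − 6h15m = 20:00 Uleph Province standard time (rolling into the previous day, 5 February 2019).
The standard-time date in Uleph Province, February 5, 2019, does not fall between 10 February and 27 October, so daylight saving is not in effect and Uleph Province is at UTC−06:15.
02:15 UTC − 6h15m = 20:00 Uleph Province (rolling into the previous day, 5 February 2019).

20:00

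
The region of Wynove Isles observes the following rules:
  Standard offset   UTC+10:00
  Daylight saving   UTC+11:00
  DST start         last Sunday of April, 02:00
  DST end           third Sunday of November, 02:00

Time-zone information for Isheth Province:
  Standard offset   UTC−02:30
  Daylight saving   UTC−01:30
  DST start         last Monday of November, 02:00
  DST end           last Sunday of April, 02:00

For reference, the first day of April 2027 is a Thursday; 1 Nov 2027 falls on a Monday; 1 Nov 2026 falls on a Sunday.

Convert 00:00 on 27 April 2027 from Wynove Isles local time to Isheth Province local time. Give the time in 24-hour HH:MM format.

10:30

1 April 2027 is a Thursday, so Sundays fall on 4, 11, 18, 25; the last is April 25.
1 November 2027 is a Monday, so the first Sunday is November 7 and the third is November 21.
27 April 2027 falls between 25 April and 21 November, so daylight saving is in effect and Wynove Isles is at UTC+11:00.
00:00 Wynove Isles − 11h = 13:00 UTC (rolling into the previous day, 26 April 2027).
1 November 2026 is a Sunday, so Mondays fall on 2, 9, 16, 23, 30; the last is November 30.
1 April 2027 is a Thursday, so Sundays fall on 4, 11, 18, 25; the last is April 25.
At the standard offset (UTC−02:30), 13:00 UTC − 2h30m = 10:30 Isheth Province standard time.
The standard-time date in Isheth Province, 26 April 2027, is outside the daylight-saving period (30 November 2026 – 25 April 2027), so Isheth Province is on standard time, UTC−02:30.
13:00 UTC − 2h30m = 10:30 Isheth Province.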